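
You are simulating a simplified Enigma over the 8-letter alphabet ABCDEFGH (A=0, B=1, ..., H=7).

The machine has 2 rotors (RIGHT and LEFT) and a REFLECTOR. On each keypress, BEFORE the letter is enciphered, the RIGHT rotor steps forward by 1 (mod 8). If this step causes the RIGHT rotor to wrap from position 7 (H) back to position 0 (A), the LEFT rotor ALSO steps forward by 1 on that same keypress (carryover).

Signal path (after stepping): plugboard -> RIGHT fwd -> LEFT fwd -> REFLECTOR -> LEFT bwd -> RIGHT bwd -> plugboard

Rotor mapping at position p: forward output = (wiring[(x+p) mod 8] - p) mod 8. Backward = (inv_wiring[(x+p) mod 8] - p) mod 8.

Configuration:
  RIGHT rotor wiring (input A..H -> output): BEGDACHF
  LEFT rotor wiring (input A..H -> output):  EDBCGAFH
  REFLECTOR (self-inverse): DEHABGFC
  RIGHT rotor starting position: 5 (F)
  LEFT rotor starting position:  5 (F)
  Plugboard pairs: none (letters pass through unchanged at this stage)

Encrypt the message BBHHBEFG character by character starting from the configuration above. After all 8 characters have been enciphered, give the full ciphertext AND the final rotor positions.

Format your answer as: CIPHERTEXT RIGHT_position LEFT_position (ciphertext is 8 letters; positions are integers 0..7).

Answer: FGADEHHD 5 6

Derivation:
Char 1 ('B'): step: R->6, L=5; B->plug->B->R->H->L->B->refl->E->L'->F->R'->F->plug->F
Char 2 ('B'): step: R->7, L=5; B->plug->B->R->C->L->C->refl->H->L'->D->R'->G->plug->G
Char 3 ('H'): step: R->0, L->6 (L advanced); H->plug->H->R->F->L->E->refl->B->L'->B->R'->A->plug->A
Char 4 ('H'): step: R->1, L=6; H->plug->H->R->A->L->H->refl->C->L'->H->R'->D->plug->D
Char 5 ('B'): step: R->2, L=6; B->plug->B->R->B->L->B->refl->E->L'->F->R'->E->plug->E
Char 6 ('E'): step: R->3, L=6; E->plug->E->R->C->L->G->refl->F->L'->D->R'->H->plug->H
Char 7 ('F'): step: R->4, L=6; F->plug->F->R->A->L->H->refl->C->L'->H->R'->H->plug->H
Char 8 ('G'): step: R->5, L=6; G->plug->G->R->G->L->A->refl->D->L'->E->R'->D->plug->D
Final: ciphertext=FGADEHHD, RIGHT=5, LEFT=6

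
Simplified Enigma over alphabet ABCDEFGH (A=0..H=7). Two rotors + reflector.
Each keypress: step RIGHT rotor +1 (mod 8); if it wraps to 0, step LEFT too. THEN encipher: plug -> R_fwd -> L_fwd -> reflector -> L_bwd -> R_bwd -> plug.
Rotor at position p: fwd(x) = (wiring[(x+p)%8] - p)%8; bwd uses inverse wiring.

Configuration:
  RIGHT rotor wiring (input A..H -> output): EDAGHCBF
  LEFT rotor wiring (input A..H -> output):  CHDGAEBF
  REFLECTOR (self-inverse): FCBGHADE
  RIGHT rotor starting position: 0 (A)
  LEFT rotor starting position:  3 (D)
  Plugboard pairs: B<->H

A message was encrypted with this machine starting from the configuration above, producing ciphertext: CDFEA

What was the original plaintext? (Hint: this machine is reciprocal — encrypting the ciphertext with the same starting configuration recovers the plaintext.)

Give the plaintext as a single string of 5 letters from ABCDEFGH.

Answer: DFCAE

Derivation:
Char 1 ('C'): step: R->1, L=3; C->plug->C->R->F->L->H->refl->E->L'->G->R'->D->plug->D
Char 2 ('D'): step: R->2, L=3; D->plug->D->R->A->L->D->refl->G->L'->D->R'->F->plug->F
Char 3 ('F'): step: R->3, L=3; F->plug->F->R->B->L->F->refl->A->L'->H->R'->C->plug->C
Char 4 ('E'): step: R->4, L=3; E->plug->E->R->A->L->D->refl->G->L'->D->R'->A->plug->A
Char 5 ('A'): step: R->5, L=3; A->plug->A->R->F->L->H->refl->E->L'->G->R'->E->plug->E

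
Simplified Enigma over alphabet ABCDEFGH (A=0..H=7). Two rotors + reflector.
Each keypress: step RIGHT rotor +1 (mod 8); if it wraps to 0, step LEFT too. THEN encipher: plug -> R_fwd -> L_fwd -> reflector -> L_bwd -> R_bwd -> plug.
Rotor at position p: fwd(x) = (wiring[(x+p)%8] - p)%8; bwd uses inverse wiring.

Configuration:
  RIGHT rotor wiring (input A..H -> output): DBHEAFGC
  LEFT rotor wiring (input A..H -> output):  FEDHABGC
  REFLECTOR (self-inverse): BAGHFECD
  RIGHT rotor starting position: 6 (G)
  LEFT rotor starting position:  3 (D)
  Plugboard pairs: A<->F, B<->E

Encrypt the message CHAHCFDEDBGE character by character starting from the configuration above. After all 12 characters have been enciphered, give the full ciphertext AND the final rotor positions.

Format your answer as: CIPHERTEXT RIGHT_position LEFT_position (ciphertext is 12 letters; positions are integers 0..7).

Char 1 ('C'): step: R->7, L=3; C->plug->C->R->C->L->G->refl->C->L'->F->R'->E->plug->B
Char 2 ('H'): step: R->0, L->4 (L advanced); H->plug->H->R->C->L->C->refl->G->L'->D->R'->A->plug->F
Char 3 ('A'): step: R->1, L=4; A->plug->F->R->F->L->A->refl->B->L'->E->R'->E->plug->B
Char 4 ('H'): step: R->2, L=4; H->plug->H->R->H->L->D->refl->H->L'->G->R'->C->plug->C
Char 5 ('C'): step: R->3, L=4; C->plug->C->R->C->L->C->refl->G->L'->D->R'->D->plug->D
Char 6 ('F'): step: R->4, L=4; F->plug->A->R->E->L->B->refl->A->L'->F->R'->F->plug->A
Char 7 ('D'): step: R->5, L=4; D->plug->D->R->G->L->H->refl->D->L'->H->R'->G->plug->G
Char 8 ('E'): step: R->6, L=4; E->plug->B->R->E->L->B->refl->A->L'->F->R'->C->plug->C
Char 9 ('D'): step: R->7, L=4; D->plug->D->R->A->L->E->refl->F->L'->B->R'->F->plug->A
Char 10 ('B'): step: R->0, L->5 (L advanced); B->plug->E->R->A->L->E->refl->F->L'->C->R'->H->plug->H
Char 11 ('G'): step: R->1, L=5; G->plug->G->R->B->L->B->refl->A->L'->D->R'->C->plug->C
Char 12 ('E'): step: R->2, L=5; E->plug->B->R->C->L->F->refl->E->L'->A->R'->F->plug->A
Final: ciphertext=BFBCDAGCAHCA, RIGHT=2, LEFT=5

Answer: BFBCDAGCAHCA 2 5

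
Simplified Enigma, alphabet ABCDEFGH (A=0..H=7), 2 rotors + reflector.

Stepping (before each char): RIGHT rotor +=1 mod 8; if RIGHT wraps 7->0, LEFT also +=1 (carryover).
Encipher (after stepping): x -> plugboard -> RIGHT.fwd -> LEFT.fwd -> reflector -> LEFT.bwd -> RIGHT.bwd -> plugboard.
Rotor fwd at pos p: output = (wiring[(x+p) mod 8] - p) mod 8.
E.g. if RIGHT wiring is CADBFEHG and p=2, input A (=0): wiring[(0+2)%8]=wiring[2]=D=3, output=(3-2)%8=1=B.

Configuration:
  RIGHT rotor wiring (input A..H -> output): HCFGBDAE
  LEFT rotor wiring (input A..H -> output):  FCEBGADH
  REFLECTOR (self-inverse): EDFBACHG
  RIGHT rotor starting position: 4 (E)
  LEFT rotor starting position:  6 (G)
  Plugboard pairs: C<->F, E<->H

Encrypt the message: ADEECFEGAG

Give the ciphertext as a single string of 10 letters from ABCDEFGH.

Answer: BAACDEBADD

Derivation:
Char 1 ('A'): step: R->5, L=6; A->plug->A->R->G->L->A->refl->E->L'->D->R'->B->plug->B
Char 2 ('D'): step: R->6, L=6; D->plug->D->R->E->L->G->refl->H->L'->C->R'->A->plug->A
Char 3 ('E'): step: R->7, L=6; E->plug->H->R->B->L->B->refl->D->L'->F->R'->A->plug->A
Char 4 ('E'): step: R->0, L->7 (L advanced); E->plug->H->R->E->L->C->refl->F->L'->D->R'->F->plug->C
Char 5 ('C'): step: R->1, L=7; C->plug->F->R->H->L->E->refl->A->L'->A->R'->D->plug->D
Char 6 ('F'): step: R->2, L=7; F->plug->C->R->H->L->E->refl->A->L'->A->R'->H->plug->E
Char 7 ('E'): step: R->3, L=7; E->plug->H->R->C->L->D->refl->B->L'->G->R'->B->plug->B
Char 8 ('G'): step: R->4, L=7; G->plug->G->R->B->L->G->refl->H->L'->F->R'->A->plug->A
Char 9 ('A'): step: R->5, L=7; A->plug->A->R->G->L->B->refl->D->L'->C->R'->D->plug->D
Char 10 ('G'): step: R->6, L=7; G->plug->G->R->D->L->F->refl->C->L'->E->R'->D->plug->D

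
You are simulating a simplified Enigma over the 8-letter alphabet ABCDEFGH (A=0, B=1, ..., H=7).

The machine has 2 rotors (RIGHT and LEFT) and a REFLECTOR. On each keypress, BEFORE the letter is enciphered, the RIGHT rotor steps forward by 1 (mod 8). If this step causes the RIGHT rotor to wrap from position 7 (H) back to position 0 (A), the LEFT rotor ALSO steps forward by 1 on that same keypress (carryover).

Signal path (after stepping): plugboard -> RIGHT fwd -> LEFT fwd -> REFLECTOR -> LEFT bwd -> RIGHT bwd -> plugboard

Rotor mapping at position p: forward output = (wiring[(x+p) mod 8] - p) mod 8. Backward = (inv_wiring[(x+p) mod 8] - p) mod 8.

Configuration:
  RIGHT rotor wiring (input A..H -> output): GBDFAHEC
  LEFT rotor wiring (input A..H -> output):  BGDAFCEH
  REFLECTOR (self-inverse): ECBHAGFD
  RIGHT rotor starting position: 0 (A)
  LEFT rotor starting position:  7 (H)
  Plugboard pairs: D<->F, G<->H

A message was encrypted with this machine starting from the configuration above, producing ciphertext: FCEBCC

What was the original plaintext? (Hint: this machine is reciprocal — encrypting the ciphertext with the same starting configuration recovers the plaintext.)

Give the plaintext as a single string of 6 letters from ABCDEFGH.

Answer: GEBCBF

Derivation:
Char 1 ('F'): step: R->1, L=7; F->plug->D->R->H->L->F->refl->G->L'->F->R'->H->plug->G
Char 2 ('C'): step: R->2, L=7; C->plug->C->R->G->L->D->refl->H->L'->C->R'->E->plug->E
Char 3 ('E'): step: R->3, L=7; E->plug->E->R->H->L->F->refl->G->L'->F->R'->B->plug->B
Char 4 ('B'): step: R->4, L=7; B->plug->B->R->D->L->E->refl->A->L'->A->R'->C->plug->C
Char 5 ('C'): step: R->5, L=7; C->plug->C->R->F->L->G->refl->F->L'->H->R'->B->plug->B
Char 6 ('C'): step: R->6, L=7; C->plug->C->R->A->L->A->refl->E->L'->D->R'->D->plug->F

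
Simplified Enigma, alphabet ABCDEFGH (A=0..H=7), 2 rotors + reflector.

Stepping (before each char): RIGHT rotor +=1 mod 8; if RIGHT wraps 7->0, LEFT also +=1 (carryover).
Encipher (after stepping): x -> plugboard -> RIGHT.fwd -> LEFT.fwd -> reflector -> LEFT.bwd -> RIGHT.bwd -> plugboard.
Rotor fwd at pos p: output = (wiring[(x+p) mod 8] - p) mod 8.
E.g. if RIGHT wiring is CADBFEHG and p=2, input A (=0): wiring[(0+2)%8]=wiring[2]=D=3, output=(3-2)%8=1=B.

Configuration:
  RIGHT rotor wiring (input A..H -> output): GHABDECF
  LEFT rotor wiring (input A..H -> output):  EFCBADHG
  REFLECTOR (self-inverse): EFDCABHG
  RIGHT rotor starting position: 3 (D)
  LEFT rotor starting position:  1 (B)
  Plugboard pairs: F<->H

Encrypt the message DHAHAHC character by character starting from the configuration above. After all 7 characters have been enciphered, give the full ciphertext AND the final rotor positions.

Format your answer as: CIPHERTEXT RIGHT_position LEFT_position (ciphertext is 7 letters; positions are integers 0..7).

Char 1 ('D'): step: R->4, L=1; D->plug->D->R->B->L->B->refl->F->L'->G->R'->C->plug->C
Char 2 ('H'): step: R->5, L=1; H->plug->F->R->D->L->H->refl->G->L'->F->R'->B->plug->B
Char 3 ('A'): step: R->6, L=1; A->plug->A->R->E->L->C->refl->D->L'->H->R'->B->plug->B
Char 4 ('H'): step: R->7, L=1; H->plug->F->R->E->L->C->refl->D->L'->H->R'->B->plug->B
Char 5 ('A'): step: R->0, L->2 (L advanced); A->plug->A->R->G->L->C->refl->D->L'->H->R'->B->plug->B
Char 6 ('H'): step: R->1, L=2; H->plug->F->R->B->L->H->refl->G->L'->C->R'->D->plug->D
Char 7 ('C'): step: R->2, L=2; C->plug->C->R->B->L->H->refl->G->L'->C->R'->D->plug->D
Final: ciphertext=CBBBBDD, RIGHT=2, LEFT=2

Answer: CBBBBDD 2 2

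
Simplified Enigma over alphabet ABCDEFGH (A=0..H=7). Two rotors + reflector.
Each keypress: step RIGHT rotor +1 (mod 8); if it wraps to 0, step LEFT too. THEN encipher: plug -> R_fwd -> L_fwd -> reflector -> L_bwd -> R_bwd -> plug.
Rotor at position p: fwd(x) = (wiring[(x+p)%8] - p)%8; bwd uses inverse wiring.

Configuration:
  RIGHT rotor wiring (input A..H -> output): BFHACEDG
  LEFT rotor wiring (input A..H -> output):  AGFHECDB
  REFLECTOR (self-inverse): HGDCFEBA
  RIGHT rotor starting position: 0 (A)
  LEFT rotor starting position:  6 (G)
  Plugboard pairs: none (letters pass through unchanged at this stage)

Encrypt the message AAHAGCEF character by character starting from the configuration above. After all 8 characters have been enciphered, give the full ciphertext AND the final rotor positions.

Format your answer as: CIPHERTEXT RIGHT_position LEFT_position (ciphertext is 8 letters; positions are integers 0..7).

Char 1 ('A'): step: R->1, L=6; A->plug->A->R->E->L->H->refl->A->L'->D->R'->E->plug->E
Char 2 ('A'): step: R->2, L=6; A->plug->A->R->F->L->B->refl->G->L'->G->R'->B->plug->B
Char 3 ('H'): step: R->3, L=6; H->plug->H->R->E->L->H->refl->A->L'->D->R'->E->plug->E
Char 4 ('A'): step: R->4, L=6; A->plug->A->R->G->L->G->refl->B->L'->F->R'->E->plug->E
Char 5 ('G'): step: R->5, L=6; G->plug->G->R->D->L->A->refl->H->L'->E->R'->D->plug->D
Char 6 ('C'): step: R->6, L=6; C->plug->C->R->D->L->A->refl->H->L'->E->R'->G->plug->G
Char 7 ('E'): step: R->7, L=6; E->plug->E->R->B->L->D->refl->C->L'->C->R'->B->plug->B
Char 8 ('F'): step: R->0, L->7 (L advanced); F->plug->F->R->E->L->A->refl->H->L'->C->R'->E->plug->E
Final: ciphertext=EBEEDGBE, RIGHT=0, LEFT=7

Answer: EBEEDGBE 0 7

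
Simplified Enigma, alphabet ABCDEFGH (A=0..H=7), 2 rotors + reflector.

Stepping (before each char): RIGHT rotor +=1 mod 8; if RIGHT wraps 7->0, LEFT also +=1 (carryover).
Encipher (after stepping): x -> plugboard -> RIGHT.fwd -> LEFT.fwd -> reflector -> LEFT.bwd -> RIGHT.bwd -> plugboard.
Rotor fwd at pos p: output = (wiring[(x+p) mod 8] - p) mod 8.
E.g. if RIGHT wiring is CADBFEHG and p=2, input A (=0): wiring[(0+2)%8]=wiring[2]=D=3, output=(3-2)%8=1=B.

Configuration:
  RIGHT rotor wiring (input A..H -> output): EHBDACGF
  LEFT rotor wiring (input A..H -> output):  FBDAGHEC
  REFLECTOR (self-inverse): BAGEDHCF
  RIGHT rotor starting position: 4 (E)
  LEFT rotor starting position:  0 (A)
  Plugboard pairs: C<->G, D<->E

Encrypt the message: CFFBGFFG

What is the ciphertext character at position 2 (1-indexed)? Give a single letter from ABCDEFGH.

Char 1 ('C'): step: R->5, L=0; C->plug->G->R->G->L->E->refl->D->L'->C->R'->E->plug->D
Char 2 ('F'): step: R->6, L=0; F->plug->F->R->F->L->H->refl->F->L'->A->R'->A->plug->A

A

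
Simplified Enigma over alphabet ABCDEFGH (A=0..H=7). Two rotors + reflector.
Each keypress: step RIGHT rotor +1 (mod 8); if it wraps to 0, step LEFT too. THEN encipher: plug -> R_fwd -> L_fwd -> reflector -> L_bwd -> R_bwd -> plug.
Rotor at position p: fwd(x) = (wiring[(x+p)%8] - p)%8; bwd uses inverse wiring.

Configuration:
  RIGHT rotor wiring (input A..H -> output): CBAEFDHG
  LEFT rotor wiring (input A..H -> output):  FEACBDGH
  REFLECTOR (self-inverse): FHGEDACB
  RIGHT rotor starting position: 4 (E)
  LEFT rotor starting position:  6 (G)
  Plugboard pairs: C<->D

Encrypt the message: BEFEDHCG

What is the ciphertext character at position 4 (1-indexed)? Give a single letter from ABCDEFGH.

Char 1 ('B'): step: R->5, L=6; B->plug->B->R->C->L->H->refl->B->L'->B->R'->C->plug->D
Char 2 ('E'): step: R->6, L=6; E->plug->E->R->C->L->H->refl->B->L'->B->R'->A->plug->A
Char 3 ('F'): step: R->7, L=6; F->plug->F->R->G->L->D->refl->E->L'->F->R'->E->plug->E
Char 4 ('E'): step: R->0, L->7 (L advanced); E->plug->E->R->F->L->C->refl->G->L'->B->R'->B->plug->B

B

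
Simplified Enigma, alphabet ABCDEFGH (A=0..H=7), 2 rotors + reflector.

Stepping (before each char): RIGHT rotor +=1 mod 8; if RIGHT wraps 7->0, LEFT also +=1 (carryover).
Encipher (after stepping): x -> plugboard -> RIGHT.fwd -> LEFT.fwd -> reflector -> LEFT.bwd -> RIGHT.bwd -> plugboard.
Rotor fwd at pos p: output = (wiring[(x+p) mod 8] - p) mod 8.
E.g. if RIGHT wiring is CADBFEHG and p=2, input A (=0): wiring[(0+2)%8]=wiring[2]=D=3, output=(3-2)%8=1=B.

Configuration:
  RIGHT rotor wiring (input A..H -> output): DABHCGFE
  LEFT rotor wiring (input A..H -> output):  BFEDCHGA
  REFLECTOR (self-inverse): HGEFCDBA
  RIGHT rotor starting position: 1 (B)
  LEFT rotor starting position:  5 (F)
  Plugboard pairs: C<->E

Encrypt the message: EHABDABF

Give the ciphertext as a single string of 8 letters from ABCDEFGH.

Char 1 ('E'): step: R->2, L=5; E->plug->C->R->A->L->C->refl->E->L'->D->R'->E->plug->C
Char 2 ('H'): step: R->3, L=5; H->plug->H->R->G->L->G->refl->B->L'->B->R'->E->plug->C
Char 3 ('A'): step: R->4, L=5; A->plug->A->R->G->L->G->refl->B->L'->B->R'->C->plug->E
Char 4 ('B'): step: R->5, L=5; B->plug->B->R->A->L->C->refl->E->L'->D->R'->E->plug->C
Char 5 ('D'): step: R->6, L=5; D->plug->D->R->C->L->D->refl->F->L'->H->R'->A->plug->A
Char 6 ('A'): step: R->7, L=5; A->plug->A->R->F->L->H->refl->A->L'->E->R'->B->plug->B
Char 7 ('B'): step: R->0, L->6 (L advanced); B->plug->B->R->A->L->A->refl->H->L'->D->R'->A->plug->A
Char 8 ('F'): step: R->1, L=6; F->plug->F->R->E->L->G->refl->B->L'->H->R'->A->plug->A

Answer: CCECABAA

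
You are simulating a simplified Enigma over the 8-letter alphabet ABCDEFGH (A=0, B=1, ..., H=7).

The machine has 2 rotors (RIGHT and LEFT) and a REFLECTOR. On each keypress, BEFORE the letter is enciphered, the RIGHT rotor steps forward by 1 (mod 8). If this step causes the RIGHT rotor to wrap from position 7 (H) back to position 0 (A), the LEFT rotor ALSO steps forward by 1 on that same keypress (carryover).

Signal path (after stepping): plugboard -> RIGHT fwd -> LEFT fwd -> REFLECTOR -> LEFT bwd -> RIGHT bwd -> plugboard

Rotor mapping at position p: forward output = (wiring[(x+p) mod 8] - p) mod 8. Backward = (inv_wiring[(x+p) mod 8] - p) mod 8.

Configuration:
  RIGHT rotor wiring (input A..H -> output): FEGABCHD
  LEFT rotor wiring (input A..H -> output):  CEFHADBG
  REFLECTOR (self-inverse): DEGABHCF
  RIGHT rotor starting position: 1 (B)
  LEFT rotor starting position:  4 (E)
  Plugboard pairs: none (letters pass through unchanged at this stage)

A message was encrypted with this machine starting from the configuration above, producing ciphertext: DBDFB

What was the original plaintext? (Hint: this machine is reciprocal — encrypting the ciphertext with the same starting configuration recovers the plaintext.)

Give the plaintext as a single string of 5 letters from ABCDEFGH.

Answer: BEABC

Derivation:
Char 1 ('D'): step: R->2, L=4; D->plug->D->R->A->L->E->refl->B->L'->G->R'->B->plug->B
Char 2 ('B'): step: R->3, L=4; B->plug->B->R->G->L->B->refl->E->L'->A->R'->E->plug->E
Char 3 ('D'): step: R->4, L=4; D->plug->D->R->H->L->D->refl->A->L'->F->R'->A->plug->A
Char 4 ('F'): step: R->5, L=4; F->plug->F->R->B->L->H->refl->F->L'->C->R'->B->plug->B
Char 5 ('B'): step: R->6, L=4; B->plug->B->R->F->L->A->refl->D->L'->H->R'->C->plug->C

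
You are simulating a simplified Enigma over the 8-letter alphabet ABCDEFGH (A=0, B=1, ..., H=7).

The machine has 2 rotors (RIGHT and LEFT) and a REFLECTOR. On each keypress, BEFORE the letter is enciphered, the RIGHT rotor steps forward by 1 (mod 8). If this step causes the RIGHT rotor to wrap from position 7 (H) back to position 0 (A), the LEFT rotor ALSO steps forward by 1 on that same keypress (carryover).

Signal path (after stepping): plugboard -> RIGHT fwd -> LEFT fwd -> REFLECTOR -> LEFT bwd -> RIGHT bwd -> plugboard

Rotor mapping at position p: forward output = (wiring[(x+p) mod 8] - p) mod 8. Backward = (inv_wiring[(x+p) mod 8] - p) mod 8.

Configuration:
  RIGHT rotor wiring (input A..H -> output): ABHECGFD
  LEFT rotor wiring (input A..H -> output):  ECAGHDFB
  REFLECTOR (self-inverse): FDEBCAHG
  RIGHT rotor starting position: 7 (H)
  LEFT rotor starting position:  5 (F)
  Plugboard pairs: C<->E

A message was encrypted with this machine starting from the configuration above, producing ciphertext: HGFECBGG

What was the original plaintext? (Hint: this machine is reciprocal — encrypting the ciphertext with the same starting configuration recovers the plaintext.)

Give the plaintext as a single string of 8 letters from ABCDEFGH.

Char 1 ('H'): step: R->0, L->6 (L advanced); H->plug->H->R->D->L->E->refl->C->L'->E->R'->D->plug->D
Char 2 ('G'): step: R->1, L=6; G->plug->G->R->C->L->G->refl->H->L'->A->R'->A->plug->A
Char 3 ('F'): step: R->2, L=6; F->plug->F->R->B->L->D->refl->B->L'->G->R'->G->plug->G
Char 4 ('E'): step: R->3, L=6; E->plug->C->R->D->L->E->refl->C->L'->E->R'->H->plug->H
Char 5 ('C'): step: R->4, L=6; C->plug->E->R->E->L->C->refl->E->L'->D->R'->G->plug->G
Char 6 ('B'): step: R->5, L=6; B->plug->B->R->A->L->H->refl->G->L'->C->R'->F->plug->F
Char 7 ('G'): step: R->6, L=6; G->plug->G->R->E->L->C->refl->E->L'->D->R'->D->plug->D
Char 8 ('G'): step: R->7, L=6; G->plug->G->R->H->L->F->refl->A->L'->F->R'->E->plug->C

Answer: DAGHGFDC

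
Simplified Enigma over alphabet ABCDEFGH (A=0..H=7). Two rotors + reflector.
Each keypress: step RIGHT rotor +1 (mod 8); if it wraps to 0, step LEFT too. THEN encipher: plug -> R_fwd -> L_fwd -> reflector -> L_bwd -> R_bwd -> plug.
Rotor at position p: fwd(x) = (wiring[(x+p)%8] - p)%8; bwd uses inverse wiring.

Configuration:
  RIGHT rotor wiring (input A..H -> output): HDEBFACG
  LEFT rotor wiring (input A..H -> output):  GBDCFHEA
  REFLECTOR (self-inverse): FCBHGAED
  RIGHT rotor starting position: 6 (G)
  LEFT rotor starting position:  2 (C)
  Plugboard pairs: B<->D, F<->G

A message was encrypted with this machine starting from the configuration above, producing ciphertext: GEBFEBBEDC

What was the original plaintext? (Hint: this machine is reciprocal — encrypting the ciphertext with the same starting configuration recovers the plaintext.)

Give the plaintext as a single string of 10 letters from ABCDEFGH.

Answer: BGEEHCEHBG

Derivation:
Char 1 ('G'): step: R->7, L=2; G->plug->F->R->G->L->E->refl->G->L'->F->R'->D->plug->B
Char 2 ('E'): step: R->0, L->3 (L advanced); E->plug->E->R->F->L->D->refl->H->L'->A->R'->F->plug->G
Char 3 ('B'): step: R->1, L=3; B->plug->D->R->E->L->F->refl->A->L'->H->R'->E->plug->E
Char 4 ('F'): step: R->2, L=3; F->plug->G->R->F->L->D->refl->H->L'->A->R'->E->plug->E
Char 5 ('E'): step: R->3, L=3; E->plug->E->R->D->L->B->refl->C->L'->B->R'->H->plug->H
Char 6 ('B'): step: R->4, L=3; B->plug->D->R->C->L->E->refl->G->L'->G->R'->C->plug->C
Char 7 ('B'): step: R->5, L=3; B->plug->D->R->C->L->E->refl->G->L'->G->R'->E->plug->E
Char 8 ('E'): step: R->6, L=3; E->plug->E->R->G->L->G->refl->E->L'->C->R'->H->plug->H
Char 9 ('D'): step: R->7, L=3; D->plug->B->R->A->L->H->refl->D->L'->F->R'->D->plug->B
Char 10 ('C'): step: R->0, L->4 (L advanced); C->plug->C->R->E->L->C->refl->B->L'->A->R'->F->plug->G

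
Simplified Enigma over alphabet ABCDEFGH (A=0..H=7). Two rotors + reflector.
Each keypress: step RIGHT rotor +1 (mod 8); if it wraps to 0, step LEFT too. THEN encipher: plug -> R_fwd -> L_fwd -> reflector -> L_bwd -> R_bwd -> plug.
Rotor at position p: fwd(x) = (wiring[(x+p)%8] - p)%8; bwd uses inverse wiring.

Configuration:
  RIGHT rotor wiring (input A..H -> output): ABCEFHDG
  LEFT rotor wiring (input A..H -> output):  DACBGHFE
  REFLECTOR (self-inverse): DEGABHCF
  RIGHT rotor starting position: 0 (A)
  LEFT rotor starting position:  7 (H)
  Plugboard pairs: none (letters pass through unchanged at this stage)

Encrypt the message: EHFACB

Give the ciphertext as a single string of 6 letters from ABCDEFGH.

Answer: CFDDAA

Derivation:
Char 1 ('E'): step: R->1, L=7; E->plug->E->R->G->L->A->refl->D->L'->D->R'->C->plug->C
Char 2 ('H'): step: R->2, L=7; H->plug->H->R->H->L->G->refl->C->L'->E->R'->F->plug->F
Char 3 ('F'): step: R->3, L=7; F->plug->F->R->F->L->H->refl->F->L'->A->R'->D->plug->D
Char 4 ('A'): step: R->4, L=7; A->plug->A->R->B->L->E->refl->B->L'->C->R'->D->plug->D
Char 5 ('C'): step: R->5, L=7; C->plug->C->R->B->L->E->refl->B->L'->C->R'->A->plug->A
Char 6 ('B'): step: R->6, L=7; B->plug->B->R->A->L->F->refl->H->L'->F->R'->A->plug->A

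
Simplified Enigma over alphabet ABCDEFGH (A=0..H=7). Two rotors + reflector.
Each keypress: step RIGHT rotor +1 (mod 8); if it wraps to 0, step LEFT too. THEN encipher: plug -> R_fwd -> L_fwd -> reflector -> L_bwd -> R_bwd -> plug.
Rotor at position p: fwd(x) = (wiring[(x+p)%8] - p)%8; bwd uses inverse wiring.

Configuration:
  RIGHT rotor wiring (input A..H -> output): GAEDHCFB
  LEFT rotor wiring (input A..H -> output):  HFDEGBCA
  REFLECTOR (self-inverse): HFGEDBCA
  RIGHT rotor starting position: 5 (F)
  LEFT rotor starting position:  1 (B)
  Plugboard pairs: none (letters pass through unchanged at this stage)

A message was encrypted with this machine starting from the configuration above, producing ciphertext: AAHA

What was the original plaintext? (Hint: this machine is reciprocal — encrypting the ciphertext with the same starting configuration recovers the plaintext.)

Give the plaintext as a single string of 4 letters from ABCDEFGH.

Char 1 ('A'): step: R->6, L=1; A->plug->A->R->H->L->G->refl->C->L'->B->R'->G->plug->G
Char 2 ('A'): step: R->7, L=1; A->plug->A->R->C->L->D->refl->E->L'->A->R'->F->plug->F
Char 3 ('H'): step: R->0, L->2 (L advanced); H->plug->H->R->B->L->C->refl->G->L'->F->R'->G->plug->G
Char 4 ('A'): step: R->1, L=2; A->plug->A->R->H->L->D->refl->E->L'->C->R'->C->plug->C

Answer: GFGC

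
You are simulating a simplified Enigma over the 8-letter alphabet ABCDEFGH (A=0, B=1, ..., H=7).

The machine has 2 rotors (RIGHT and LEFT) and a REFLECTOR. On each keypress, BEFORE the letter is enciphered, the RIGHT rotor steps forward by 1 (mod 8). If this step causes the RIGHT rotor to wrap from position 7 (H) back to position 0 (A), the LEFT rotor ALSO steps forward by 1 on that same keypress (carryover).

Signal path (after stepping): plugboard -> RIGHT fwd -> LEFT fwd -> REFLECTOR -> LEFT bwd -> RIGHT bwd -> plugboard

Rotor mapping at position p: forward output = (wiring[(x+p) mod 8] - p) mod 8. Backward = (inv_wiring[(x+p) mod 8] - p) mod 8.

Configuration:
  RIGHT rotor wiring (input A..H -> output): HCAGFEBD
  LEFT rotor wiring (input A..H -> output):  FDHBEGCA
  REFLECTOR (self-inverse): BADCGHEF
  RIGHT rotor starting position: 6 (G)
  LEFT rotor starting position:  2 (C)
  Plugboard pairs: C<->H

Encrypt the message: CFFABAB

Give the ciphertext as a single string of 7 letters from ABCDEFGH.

Answer: FCBFCFF

Derivation:
Char 1 ('C'): step: R->7, L=2; C->plug->H->R->C->L->C->refl->D->L'->G->R'->F->plug->F
Char 2 ('F'): step: R->0, L->3 (L advanced); F->plug->F->R->E->L->F->refl->H->L'->D->R'->H->plug->C
Char 3 ('F'): step: R->1, L=3; F->plug->F->R->A->L->G->refl->E->L'->H->R'->B->plug->B
Char 4 ('A'): step: R->2, L=3; A->plug->A->R->G->L->A->refl->B->L'->B->R'->F->plug->F
Char 5 ('B'): step: R->3, L=3; B->plug->B->R->C->L->D->refl->C->L'->F->R'->H->plug->C
Char 6 ('A'): step: R->4, L=3; A->plug->A->R->B->L->B->refl->A->L'->G->R'->F->plug->F
Char 7 ('B'): step: R->5, L=3; B->plug->B->R->E->L->F->refl->H->L'->D->R'->F->plug->F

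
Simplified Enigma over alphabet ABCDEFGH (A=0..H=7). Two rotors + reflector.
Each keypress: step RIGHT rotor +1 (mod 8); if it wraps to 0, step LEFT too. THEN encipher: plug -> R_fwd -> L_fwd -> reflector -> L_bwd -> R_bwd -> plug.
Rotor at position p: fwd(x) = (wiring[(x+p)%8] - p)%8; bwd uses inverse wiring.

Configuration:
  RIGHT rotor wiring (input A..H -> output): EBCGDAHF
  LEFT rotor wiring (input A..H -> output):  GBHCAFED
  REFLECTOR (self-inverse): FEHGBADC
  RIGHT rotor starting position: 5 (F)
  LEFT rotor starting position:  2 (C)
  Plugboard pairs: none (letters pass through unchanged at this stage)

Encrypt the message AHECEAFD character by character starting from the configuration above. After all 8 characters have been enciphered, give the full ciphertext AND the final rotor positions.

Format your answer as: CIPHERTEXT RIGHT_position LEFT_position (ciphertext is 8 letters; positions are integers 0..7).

Answer: FGGFDHGA 5 3

Derivation:
Char 1 ('A'): step: R->6, L=2; A->plug->A->R->B->L->A->refl->F->L'->A->R'->F->plug->F
Char 2 ('H'): step: R->7, L=2; H->plug->H->R->A->L->F->refl->A->L'->B->R'->G->plug->G
Char 3 ('E'): step: R->0, L->3 (L advanced); E->plug->E->R->D->L->B->refl->E->L'->H->R'->G->plug->G
Char 4 ('C'): step: R->1, L=3; C->plug->C->R->F->L->D->refl->G->L'->G->R'->F->plug->F
Char 5 ('E'): step: R->2, L=3; E->plug->E->R->F->L->D->refl->G->L'->G->R'->D->plug->D
Char 6 ('A'): step: R->3, L=3; A->plug->A->R->D->L->B->refl->E->L'->H->R'->H->plug->H
Char 7 ('F'): step: R->4, L=3; F->plug->F->R->F->L->D->refl->G->L'->G->R'->G->plug->G
Char 8 ('D'): step: R->5, L=3; D->plug->D->R->H->L->E->refl->B->L'->D->R'->A->plug->A
Final: ciphertext=FGGFDHGA, RIGHT=5, LEFT=3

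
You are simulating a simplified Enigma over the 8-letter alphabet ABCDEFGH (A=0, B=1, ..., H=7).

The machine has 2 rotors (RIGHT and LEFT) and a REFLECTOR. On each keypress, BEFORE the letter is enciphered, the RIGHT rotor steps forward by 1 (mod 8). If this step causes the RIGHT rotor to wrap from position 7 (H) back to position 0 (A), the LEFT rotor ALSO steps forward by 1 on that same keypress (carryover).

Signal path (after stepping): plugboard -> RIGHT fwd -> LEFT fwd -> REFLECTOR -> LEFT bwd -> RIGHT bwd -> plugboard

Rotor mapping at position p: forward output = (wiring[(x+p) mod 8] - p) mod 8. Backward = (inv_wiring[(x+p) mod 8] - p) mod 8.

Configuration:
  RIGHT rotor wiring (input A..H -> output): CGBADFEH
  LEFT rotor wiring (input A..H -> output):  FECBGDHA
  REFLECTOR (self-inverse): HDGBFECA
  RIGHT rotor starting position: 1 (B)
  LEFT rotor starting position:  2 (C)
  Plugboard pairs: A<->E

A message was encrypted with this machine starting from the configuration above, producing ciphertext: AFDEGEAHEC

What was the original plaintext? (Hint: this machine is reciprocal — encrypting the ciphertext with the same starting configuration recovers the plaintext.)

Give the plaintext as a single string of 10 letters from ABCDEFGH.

Char 1 ('A'): step: R->2, L=2; A->plug->E->R->C->L->E->refl->F->L'->E->R'->H->plug->H
Char 2 ('F'): step: R->3, L=2; F->plug->F->R->H->L->C->refl->G->L'->F->R'->A->plug->E
Char 3 ('D'): step: R->4, L=2; D->plug->D->R->D->L->B->refl->D->L'->G->R'->E->plug->A
Char 4 ('E'): step: R->5, L=2; E->plug->A->R->A->L->A->refl->H->L'->B->R'->E->plug->A
Char 5 ('G'): step: R->6, L=2; G->plug->G->R->F->L->G->refl->C->L'->H->R'->H->plug->H
Char 6 ('E'): step: R->7, L=2; E->plug->A->R->A->L->A->refl->H->L'->B->R'->E->plug->A
Char 7 ('A'): step: R->0, L->3 (L advanced); A->plug->E->R->D->L->E->refl->F->L'->E->R'->G->plug->G
Char 8 ('H'): step: R->1, L=3; H->plug->H->R->B->L->D->refl->B->L'->G->R'->G->plug->G
Char 9 ('E'): step: R->2, L=3; E->plug->A->R->H->L->H->refl->A->L'->C->R'->E->plug->A
Char 10 ('C'): step: R->3, L=3; C->plug->C->R->C->L->A->refl->H->L'->H->R'->F->plug->F

Answer: HEAAHAGGAF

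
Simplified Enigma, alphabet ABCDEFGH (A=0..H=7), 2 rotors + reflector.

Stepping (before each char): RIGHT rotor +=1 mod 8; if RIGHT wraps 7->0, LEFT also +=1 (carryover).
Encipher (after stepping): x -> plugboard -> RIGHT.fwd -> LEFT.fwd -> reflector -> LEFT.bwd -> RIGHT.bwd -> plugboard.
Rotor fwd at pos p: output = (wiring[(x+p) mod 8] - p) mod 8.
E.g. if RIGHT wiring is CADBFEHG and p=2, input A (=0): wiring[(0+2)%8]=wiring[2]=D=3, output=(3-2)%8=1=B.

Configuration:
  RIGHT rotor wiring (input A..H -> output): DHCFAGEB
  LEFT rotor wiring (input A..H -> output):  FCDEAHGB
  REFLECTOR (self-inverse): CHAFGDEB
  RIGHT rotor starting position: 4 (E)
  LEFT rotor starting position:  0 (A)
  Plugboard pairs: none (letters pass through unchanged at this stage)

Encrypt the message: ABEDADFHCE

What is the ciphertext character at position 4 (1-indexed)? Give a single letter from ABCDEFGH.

Char 1 ('A'): step: R->5, L=0; A->plug->A->R->B->L->C->refl->A->L'->E->R'->C->plug->C
Char 2 ('B'): step: R->6, L=0; B->plug->B->R->D->L->E->refl->G->L'->G->R'->A->plug->A
Char 3 ('E'): step: R->7, L=0; E->plug->E->R->G->L->G->refl->E->L'->D->R'->D->plug->D
Char 4 ('D'): step: R->0, L->1 (L advanced); D->plug->D->R->F->L->F->refl->D->L'->C->R'->C->plug->C

C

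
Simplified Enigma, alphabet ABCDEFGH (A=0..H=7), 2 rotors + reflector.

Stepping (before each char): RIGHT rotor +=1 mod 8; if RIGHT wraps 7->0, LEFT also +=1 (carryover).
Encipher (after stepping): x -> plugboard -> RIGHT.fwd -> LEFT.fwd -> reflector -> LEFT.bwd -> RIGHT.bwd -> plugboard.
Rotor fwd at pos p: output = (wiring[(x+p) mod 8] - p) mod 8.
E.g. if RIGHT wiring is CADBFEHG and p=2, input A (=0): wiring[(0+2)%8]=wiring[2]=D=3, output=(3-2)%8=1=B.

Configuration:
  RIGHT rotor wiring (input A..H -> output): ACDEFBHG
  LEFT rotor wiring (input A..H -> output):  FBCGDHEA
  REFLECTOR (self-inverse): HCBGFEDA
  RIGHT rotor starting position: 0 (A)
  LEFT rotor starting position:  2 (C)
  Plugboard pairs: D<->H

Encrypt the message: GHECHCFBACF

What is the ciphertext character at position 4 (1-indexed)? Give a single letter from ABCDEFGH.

Char 1 ('G'): step: R->1, L=2; G->plug->G->R->F->L->G->refl->D->L'->G->R'->F->plug->F
Char 2 ('H'): step: R->2, L=2; H->plug->D->R->H->L->H->refl->A->L'->A->R'->H->plug->D
Char 3 ('E'): step: R->3, L=2; E->plug->E->R->D->L->F->refl->E->L'->B->R'->A->plug->A
Char 4 ('C'): step: R->4, L=2; C->plug->C->R->D->L->F->refl->E->L'->B->R'->A->plug->A

A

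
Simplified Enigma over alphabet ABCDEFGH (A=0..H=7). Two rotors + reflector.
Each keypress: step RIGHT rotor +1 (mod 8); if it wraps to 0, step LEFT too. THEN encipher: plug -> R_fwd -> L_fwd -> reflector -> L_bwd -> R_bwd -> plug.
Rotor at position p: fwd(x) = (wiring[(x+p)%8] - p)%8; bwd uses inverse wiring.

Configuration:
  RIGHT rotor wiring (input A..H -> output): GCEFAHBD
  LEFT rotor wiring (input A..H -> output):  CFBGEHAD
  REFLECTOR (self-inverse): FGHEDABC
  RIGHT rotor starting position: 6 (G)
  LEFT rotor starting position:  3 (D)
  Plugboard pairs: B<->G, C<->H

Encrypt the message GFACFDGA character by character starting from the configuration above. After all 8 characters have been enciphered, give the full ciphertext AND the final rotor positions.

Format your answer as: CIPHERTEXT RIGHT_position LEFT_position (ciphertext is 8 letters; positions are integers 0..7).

Answer: FCBHBGEF 6 4

Derivation:
Char 1 ('G'): step: R->7, L=3; G->plug->B->R->H->L->G->refl->B->L'->B->R'->F->plug->F
Char 2 ('F'): step: R->0, L->4 (L advanced); F->plug->F->R->H->L->C->refl->H->L'->D->R'->H->plug->C
Char 3 ('A'): step: R->1, L=4; A->plug->A->R->B->L->D->refl->E->L'->C->R'->G->plug->B
Char 4 ('C'): step: R->2, L=4; C->plug->H->R->A->L->A->refl->F->L'->G->R'->C->plug->H
Char 5 ('F'): step: R->3, L=4; F->plug->F->R->D->L->H->refl->C->L'->H->R'->G->plug->B
Char 6 ('D'): step: R->4, L=4; D->plug->D->R->H->L->C->refl->H->L'->D->R'->B->plug->G
Char 7 ('G'): step: R->5, L=4; G->plug->B->R->E->L->G->refl->B->L'->F->R'->E->plug->E
Char 8 ('A'): step: R->6, L=4; A->plug->A->R->D->L->H->refl->C->L'->H->R'->F->plug->F
Final: ciphertext=FCBHBGEF, RIGHT=6, LEFT=4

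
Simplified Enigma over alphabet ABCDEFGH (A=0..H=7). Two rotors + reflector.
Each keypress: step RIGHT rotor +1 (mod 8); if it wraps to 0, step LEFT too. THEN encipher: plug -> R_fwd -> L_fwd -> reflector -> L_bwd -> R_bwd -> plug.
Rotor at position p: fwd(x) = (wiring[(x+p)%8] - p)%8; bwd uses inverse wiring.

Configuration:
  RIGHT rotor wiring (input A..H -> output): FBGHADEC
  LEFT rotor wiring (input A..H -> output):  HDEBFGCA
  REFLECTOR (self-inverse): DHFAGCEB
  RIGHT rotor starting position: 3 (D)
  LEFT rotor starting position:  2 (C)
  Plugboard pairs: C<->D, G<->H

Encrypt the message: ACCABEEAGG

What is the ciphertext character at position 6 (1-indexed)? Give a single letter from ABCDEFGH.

Char 1 ('A'): step: R->4, L=2; A->plug->A->R->E->L->A->refl->D->L'->C->R'->G->plug->H
Char 2 ('C'): step: R->5, L=2; C->plug->D->R->A->L->C->refl->F->L'->G->R'->A->plug->A
Char 3 ('C'): step: R->6, L=2; C->plug->D->R->D->L->E->refl->G->L'->F->R'->H->plug->G
Char 4 ('A'): step: R->7, L=2; A->plug->A->R->D->L->E->refl->G->L'->F->R'->H->plug->G
Char 5 ('B'): step: R->0, L->3 (L advanced); B->plug->B->R->B->L->C->refl->F->L'->E->R'->G->plug->H
Char 6 ('E'): step: R->1, L=3; E->plug->E->R->C->L->D->refl->A->L'->G->R'->C->plug->D

D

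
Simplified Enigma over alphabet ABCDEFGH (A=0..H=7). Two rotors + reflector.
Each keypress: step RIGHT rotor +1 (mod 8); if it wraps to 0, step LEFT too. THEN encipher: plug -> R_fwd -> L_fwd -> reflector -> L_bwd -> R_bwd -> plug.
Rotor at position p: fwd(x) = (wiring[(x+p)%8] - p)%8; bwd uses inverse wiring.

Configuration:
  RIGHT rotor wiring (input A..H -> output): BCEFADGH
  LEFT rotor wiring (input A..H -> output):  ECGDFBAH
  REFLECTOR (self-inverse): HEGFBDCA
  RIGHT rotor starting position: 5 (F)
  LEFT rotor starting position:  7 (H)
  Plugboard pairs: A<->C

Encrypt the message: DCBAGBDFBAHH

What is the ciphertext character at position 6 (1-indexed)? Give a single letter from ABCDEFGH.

Char 1 ('D'): step: R->6, L=7; D->plug->D->R->E->L->E->refl->B->L'->H->R'->F->plug->F
Char 2 ('C'): step: R->7, L=7; C->plug->A->R->A->L->A->refl->H->L'->D->R'->C->plug->A
Char 3 ('B'): step: R->0, L->0 (L advanced); B->plug->B->R->C->L->G->refl->C->L'->B->R'->A->plug->C
Char 4 ('A'): step: R->1, L=0; A->plug->C->R->E->L->F->refl->D->L'->D->R'->B->plug->B
Char 5 ('G'): step: R->2, L=0; G->plug->G->R->H->L->H->refl->A->L'->G->R'->C->plug->A
Char 6 ('B'): step: R->3, L=0; B->plug->B->R->F->L->B->refl->E->L'->A->R'->C->plug->A

A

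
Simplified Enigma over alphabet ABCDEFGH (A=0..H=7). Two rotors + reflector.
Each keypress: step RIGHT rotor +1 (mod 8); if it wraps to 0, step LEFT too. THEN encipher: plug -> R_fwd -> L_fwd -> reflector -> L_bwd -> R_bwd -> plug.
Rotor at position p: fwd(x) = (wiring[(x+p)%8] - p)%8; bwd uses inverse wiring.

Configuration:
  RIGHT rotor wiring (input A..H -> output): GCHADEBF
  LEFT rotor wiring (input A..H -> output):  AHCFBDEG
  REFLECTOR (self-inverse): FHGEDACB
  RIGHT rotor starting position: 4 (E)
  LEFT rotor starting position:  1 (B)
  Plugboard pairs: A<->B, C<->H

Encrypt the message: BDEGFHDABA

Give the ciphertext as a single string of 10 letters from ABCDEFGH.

Answer: DHACHBCBHH

Derivation:
Char 1 ('B'): step: R->5, L=1; B->plug->A->R->H->L->H->refl->B->L'->B->R'->D->plug->D
Char 2 ('D'): step: R->6, L=1; D->plug->D->R->E->L->C->refl->G->L'->A->R'->C->plug->H
Char 3 ('E'): step: R->7, L=1; E->plug->E->R->B->L->B->refl->H->L'->H->R'->B->plug->A
Char 4 ('G'): step: R->0, L->2 (L advanced); G->plug->G->R->B->L->D->refl->E->L'->F->R'->H->plug->C
Char 5 ('F'): step: R->1, L=2; F->plug->F->R->A->L->A->refl->F->L'->H->R'->C->plug->H
Char 6 ('H'): step: R->2, L=2; H->plug->C->R->B->L->D->refl->E->L'->F->R'->A->plug->B
Char 7 ('D'): step: R->3, L=2; D->plug->D->R->G->L->G->refl->C->L'->E->R'->H->plug->C
Char 8 ('A'): step: R->4, L=2; A->plug->B->R->A->L->A->refl->F->L'->H->R'->A->plug->B
Char 9 ('B'): step: R->5, L=2; B->plug->A->R->H->L->F->refl->A->L'->A->R'->C->plug->H
Char 10 ('A'): step: R->6, L=2; A->plug->B->R->H->L->F->refl->A->L'->A->R'->C->plug->H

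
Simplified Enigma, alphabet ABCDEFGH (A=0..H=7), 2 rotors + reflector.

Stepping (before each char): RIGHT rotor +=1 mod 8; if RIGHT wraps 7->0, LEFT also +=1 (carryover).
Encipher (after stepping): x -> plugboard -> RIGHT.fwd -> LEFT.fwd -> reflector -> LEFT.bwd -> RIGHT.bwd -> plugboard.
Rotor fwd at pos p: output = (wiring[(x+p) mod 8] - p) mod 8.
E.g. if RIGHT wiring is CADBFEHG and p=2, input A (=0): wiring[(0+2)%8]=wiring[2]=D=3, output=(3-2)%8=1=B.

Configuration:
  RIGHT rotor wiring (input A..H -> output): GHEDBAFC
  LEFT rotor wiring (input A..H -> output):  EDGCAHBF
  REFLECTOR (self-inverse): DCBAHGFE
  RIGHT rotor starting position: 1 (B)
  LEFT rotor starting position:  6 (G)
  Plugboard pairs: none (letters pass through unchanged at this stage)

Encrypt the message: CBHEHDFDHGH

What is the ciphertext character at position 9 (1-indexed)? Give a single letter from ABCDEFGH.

Char 1 ('C'): step: R->2, L=6; C->plug->C->R->H->L->B->refl->C->L'->G->R'->D->plug->D
Char 2 ('B'): step: R->3, L=6; B->plug->B->R->G->L->C->refl->B->L'->H->R'->E->plug->E
Char 3 ('H'): step: R->4, L=6; H->plug->H->R->H->L->B->refl->C->L'->G->R'->D->plug->D
Char 4 ('E'): step: R->5, L=6; E->plug->E->R->C->L->G->refl->F->L'->D->R'->A->plug->A
Char 5 ('H'): step: R->6, L=6; H->plug->H->R->C->L->G->refl->F->L'->D->R'->G->plug->G
Char 6 ('D'): step: R->7, L=6; D->plug->D->R->F->L->E->refl->H->L'->B->R'->G->plug->G
Char 7 ('F'): step: R->0, L->7 (L advanced); F->plug->F->R->A->L->G->refl->F->L'->B->R'->E->plug->E
Char 8 ('D'): step: R->1, L=7; D->plug->D->R->A->L->G->refl->F->L'->B->R'->G->plug->G
Char 9 ('H'): step: R->2, L=7; H->plug->H->R->F->L->B->refl->C->L'->H->R'->C->plug->C

C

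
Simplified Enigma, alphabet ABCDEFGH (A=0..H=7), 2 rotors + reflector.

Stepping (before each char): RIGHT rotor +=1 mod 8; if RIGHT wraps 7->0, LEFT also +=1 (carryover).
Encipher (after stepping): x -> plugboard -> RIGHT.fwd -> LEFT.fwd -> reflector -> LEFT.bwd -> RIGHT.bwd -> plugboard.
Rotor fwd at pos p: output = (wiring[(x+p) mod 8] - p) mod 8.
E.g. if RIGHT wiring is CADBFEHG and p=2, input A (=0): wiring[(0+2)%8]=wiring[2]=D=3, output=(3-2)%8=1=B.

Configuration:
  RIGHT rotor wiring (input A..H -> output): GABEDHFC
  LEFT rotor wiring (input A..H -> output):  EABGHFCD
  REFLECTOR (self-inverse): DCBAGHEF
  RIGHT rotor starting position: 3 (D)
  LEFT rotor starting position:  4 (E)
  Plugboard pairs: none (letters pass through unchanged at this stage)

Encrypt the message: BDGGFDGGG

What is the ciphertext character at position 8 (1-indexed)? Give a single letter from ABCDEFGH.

Char 1 ('B'): step: R->4, L=4; B->plug->B->R->D->L->H->refl->F->L'->G->R'->D->plug->D
Char 2 ('D'): step: R->5, L=4; D->plug->D->R->B->L->B->refl->C->L'->H->R'->G->plug->G
Char 3 ('G'): step: R->6, L=4; G->plug->G->R->F->L->E->refl->G->L'->C->R'->D->plug->D
Char 4 ('G'): step: R->7, L=4; G->plug->G->R->A->L->D->refl->A->L'->E->R'->F->plug->F
Char 5 ('F'): step: R->0, L->5 (L advanced); F->plug->F->R->H->L->C->refl->B->L'->G->R'->A->plug->A
Char 6 ('D'): step: R->1, L=5; D->plug->D->R->C->L->G->refl->E->L'->F->R'->H->plug->H
Char 7 ('G'): step: R->2, L=5; G->plug->G->R->E->L->D->refl->A->L'->A->R'->F->plug->F
Char 8 ('G'): step: R->3, L=5; G->plug->G->R->F->L->E->refl->G->L'->C->R'->D->plug->D

D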